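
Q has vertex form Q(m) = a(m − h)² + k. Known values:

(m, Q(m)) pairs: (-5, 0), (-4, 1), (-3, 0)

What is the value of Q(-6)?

First differences 1, -1; second difference -2 = 2a, so a = -1.
Expanding, the m-coefficient is −2ah = 2h; matching it to the data gives h = -4, and then k = 1.
So Q(m) = -1(m + 4)² + 1.
Q(-6) = -1·(-2)² + 1 = -3.

-3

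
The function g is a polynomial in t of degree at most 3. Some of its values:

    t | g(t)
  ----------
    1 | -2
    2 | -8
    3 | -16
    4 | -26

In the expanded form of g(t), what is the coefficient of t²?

-1

First differences: -6, -8, -10. Second differences: -2, -2.
Level-2 differences are constant, so g has degree 2.
Fitting a degree-2 polynomial gives g(t) = -t² - 3t + 2.
The coefficient of t² is -1.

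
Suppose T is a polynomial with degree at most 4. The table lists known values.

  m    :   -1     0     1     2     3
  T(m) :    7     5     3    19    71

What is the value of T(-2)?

First differences: -2, -2, 16, 52. Second differences: 0, 18, 36. Third differences: 18, 18.
Level-3 differences are constant, so T has degree 3.
Fitting a degree-3 polynomial gives T(m) = 3m³ - 5m + 5.
Then T(-2) = -9.

-9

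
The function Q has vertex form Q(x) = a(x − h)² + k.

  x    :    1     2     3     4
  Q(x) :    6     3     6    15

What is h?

First differences -3, 3, 9; second difference 6 = 2a, so a = 3.
Expanding, the x-coefficient is −2ah = -6h; matching it to the data gives h = 2, and then k = 3.
So Q(x) = 3(x − 2)² + 3.
Hence h = 2.

2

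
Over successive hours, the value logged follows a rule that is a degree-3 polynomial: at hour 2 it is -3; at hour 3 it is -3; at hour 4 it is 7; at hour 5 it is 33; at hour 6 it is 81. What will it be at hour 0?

3

Write the value at m as h(m).
First differences: 0, 10, 26, 48. Second differences: 10, 16, 22. Third differences: 6, 6.
Level-3 differences are constant, so h has degree 3.
Fitting a degree-3 polynomial gives h(m) = m³ - 4m² + m + 3.
Then h(0) = 3.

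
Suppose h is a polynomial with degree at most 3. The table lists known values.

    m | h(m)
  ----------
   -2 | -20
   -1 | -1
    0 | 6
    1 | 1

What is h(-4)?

-94

Write h(m) = am³ + bm² + cm + d; the 4 given values yield a linear system in the 4 coefficients.
Solving, the leading coefficient vanishes, and h(m) = -6m² + m + 6.
Then h(-4) = -94.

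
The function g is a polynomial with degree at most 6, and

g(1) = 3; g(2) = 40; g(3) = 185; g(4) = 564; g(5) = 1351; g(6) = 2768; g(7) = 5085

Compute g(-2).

0

First differences: 37, 145, 379, 787, 1417, 2317. Second differences: 108, 234, 408, 630, 900. Third differences: 126, 174, 222, 270. Fourth differences: 48, 48, 48.
Level-4 differences are constant, so g has degree 4.
Fitting a degree-4 polynomial gives g(m) = 2m^4 + m³ - 2m² + 6m - 4.
Then g(-2) = 0.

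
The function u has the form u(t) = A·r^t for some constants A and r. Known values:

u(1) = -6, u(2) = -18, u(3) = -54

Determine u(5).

Consecutive ratio: -18/(-6) = 3, and -54/(-18) = 3, so r = 3.
Then A·3^1 = -6 gives A = -2, and u(t) = -2·3^t.
u(5) = -2·3^5 = -486.

-486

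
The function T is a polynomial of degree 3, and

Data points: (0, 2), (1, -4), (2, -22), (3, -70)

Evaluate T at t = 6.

Write T(t) = at³ + bt² + ct + d; the 4 given values yield a linear system in the 4 coefficients.
Solving, T(t) = -3t³ + 3t² - 6t + 2.
Then T(6) = -574.

-574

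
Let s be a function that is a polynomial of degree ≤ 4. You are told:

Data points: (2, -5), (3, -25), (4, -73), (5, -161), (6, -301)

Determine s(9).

First differences: -20, -48, -88, -140. Second differences: -28, -40, -52. Third differences: -12, -12.
Level-3 differences are constant, so s has degree 3.
Fitting a degree-3 polynomial gives s(n) = -2n³ + 4n² - 2n - 1.
Then s(9) = -1153.

-1153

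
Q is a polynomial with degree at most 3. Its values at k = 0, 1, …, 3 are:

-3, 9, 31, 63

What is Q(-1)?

-5

Write Q(k) = ak³ + bk² + ck + d; the 4 given values yield a linear system in the 4 coefficients.
Solving, the leading coefficient vanishes, and Q(k) = 5k² + 7k - 3.
Then Q(-1) = -5.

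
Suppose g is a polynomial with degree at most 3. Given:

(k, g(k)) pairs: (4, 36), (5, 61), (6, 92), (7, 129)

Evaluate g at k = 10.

First differences: 25, 31, 37. Second differences: 6, 6.
Level-2 differences are constant, so g has degree 2.
Fitting a degree-2 polynomial gives g(k) = 3k² - 2k - 4.
Then g(10) = 276.

276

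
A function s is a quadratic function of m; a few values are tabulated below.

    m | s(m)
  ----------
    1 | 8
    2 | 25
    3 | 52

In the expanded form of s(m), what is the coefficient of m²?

5

Write s(m) = am² + bm + c; the 3 given values yield a linear system in the 3 coefficients.
Solving, s(m) = 5m² + 2m + 1.
The coefficient of m² is 5.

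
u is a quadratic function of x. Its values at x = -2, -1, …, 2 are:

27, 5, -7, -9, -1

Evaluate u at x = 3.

First differences: -22, -12, -2, 8. Second differences: 10, 10, 10.
Level-2 differences are constant, so u has degree 2.
Fitting a degree-2 polynomial gives u(x) = 5x² - 7x - 7.
Then u(3) = 17.

17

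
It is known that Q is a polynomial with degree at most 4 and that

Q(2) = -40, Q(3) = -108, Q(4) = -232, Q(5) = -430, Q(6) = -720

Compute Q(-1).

First differences: -68, -124, -198, -290. Second differences: -56, -74, -92. Third differences: -18, -18.
Level-3 differences are constant, so Q has degree 3.
Fitting a degree-3 polynomial gives Q(x) = -3x³ - x² - 6x.
Then Q(-1) = 8.

8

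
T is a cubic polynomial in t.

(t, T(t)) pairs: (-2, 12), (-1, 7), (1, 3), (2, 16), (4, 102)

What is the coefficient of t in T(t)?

-3

Write T(t) = at³ + bt² + ct + d; the 5 given values yield a linear system in the 4 coefficients.
Solving, T(t) = t³ + 3t² - 3t + 2.
The coefficient of t is -3.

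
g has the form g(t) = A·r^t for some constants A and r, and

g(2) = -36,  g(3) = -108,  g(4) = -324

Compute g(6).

-2916

Consecutive ratio: -108/(-36) = 3, and -324/(-108) = 3, so r = 3.
Then A·3^2 = -36 gives A = -4, and g(t) = -4·3^t.
g(6) = -4·3^6 = -2916.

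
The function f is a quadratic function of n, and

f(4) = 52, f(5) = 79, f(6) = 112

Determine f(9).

247

Write f(n) = an² + bn + c; the 3 given values yield a linear system in the 3 coefficients.
Solving, f(n) = 3n² + 4.
Then f(9) = 247.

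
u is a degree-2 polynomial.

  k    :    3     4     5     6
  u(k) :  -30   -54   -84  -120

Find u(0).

First differences: -24, -30, -36. Second differences: -6, -6.
Level-2 differences are constant, so u has degree 2.
Fitting a degree-2 polynomial gives u(k) = -3k² - 3k + 6.
Then u(0) = 6.

6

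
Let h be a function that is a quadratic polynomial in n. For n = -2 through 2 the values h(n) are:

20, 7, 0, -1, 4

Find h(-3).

39

Write h(n) = an² + bn + c; the 5 given values yield a linear system in the 3 coefficients.
Solving, h(n) = 3n² - 4n.
Then h(-3) = 39.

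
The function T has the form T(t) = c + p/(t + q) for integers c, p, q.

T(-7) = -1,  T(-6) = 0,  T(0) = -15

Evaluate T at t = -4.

(T(t) − c)(t + q) = p for each data point; the three points give a linear system in c and q, then p follows.
Solving: c = -5, q = 2, p = -20, so T(t) = -5 − 20/(t + 2).
Then T(-4) = -5 − 20/(-2) = 5.

5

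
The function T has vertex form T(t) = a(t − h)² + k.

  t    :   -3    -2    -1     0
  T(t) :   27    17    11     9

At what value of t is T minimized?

First differences -10, -6, -2; second difference 4 = 2a, so a = 2.
Expanding, the t-coefficient is −2ah = -4h; matching it to the data gives h = 0, and then k = 9.
So T(t) = 2(t + 0)² + 9.
Hence h = 0.

0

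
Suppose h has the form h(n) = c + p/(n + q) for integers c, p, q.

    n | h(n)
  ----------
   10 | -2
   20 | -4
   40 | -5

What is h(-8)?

-11

(h(n) − c)(n + q) = p for each data point; the three points give a linear system in c and q, then p follows.
Solving: c = -6, q = 0, p = 40, so h(n) = -6 + 40/(n + 0).
Then h(-8) = -6 + 40/(-8) = -11.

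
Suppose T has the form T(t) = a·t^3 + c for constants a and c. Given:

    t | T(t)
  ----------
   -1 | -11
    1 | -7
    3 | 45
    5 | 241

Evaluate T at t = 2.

7

From T(-1) = -11 and T(1) = -7: -1a + c = -11 and 1a + c = -7.
Subtracting: 2a = 4, so a = 2; then c = -11 − 2·(-1) = -9.
So T(t) = 2t³ − 9, and T(2) = 7.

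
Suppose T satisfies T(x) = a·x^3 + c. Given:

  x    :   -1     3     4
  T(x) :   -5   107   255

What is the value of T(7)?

From T(-1) = -5 and T(3) = 107: -1a + c = -5 and 27a + c = 107.
Subtracting: 28a = 112, so a = 4; then c = -5 − 4·(-1) = -1.
So T(x) = 4x³ − 1, and T(7) = 1371.

1371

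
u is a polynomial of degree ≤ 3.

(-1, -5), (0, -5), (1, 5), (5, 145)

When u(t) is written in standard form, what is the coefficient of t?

5

Write u(t) = at³ + bt² + ct + d; the 4 given values yield a linear system in the 4 coefficients.
Solving, the leading coefficient vanishes, and u(t) = 5t² + 5t - 5.
The coefficient of t is 5.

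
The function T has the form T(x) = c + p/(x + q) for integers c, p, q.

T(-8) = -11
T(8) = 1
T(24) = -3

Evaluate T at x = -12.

(T(x) − c)(x + q) = p for each data point; the three points give a linear system in c and q, then p follows.
Solving: c = -5, q = 0, p = 48, so T(x) = -5 + 48/(x + 0).
Then T(-12) = -5 + 48/(-12) = -9.

-9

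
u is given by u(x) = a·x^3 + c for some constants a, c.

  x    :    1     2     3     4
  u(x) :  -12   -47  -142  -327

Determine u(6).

-1087

From u(1) = -12 and u(2) = -47: 1a + c = -12 and 8a + c = -47.
Subtracting: 7a = -35, so a = -5; then c = -12 − (-5)·1 = -7.
So u(x) = -5x³ − 7, and u(6) = -1087.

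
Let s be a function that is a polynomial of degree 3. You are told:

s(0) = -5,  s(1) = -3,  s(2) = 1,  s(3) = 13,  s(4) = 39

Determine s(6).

157

Write s(t) = at³ + bt² + ct + d; the 5 given values yield a linear system in the 4 coefficients.
Solving, s(t) = t³ - 2t² + 3t - 5.
Then s(6) = 157.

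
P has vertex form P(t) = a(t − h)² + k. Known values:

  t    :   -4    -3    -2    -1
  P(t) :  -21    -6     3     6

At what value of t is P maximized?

First differences 15, 9, 3; second difference -6 = 2a, so a = -3.
Expanding, the t-coefficient is −2ah = 6h; matching it to the data gives h = -1, and then k = 6.
So P(t) = -3(t + 1)² + 6.
Hence h = -1.

-1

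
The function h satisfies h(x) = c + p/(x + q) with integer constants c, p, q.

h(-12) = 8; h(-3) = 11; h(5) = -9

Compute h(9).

(h(x) − c)(x + q) = p for each data point; the three points give a linear system in c and q, then p follows.
Solving: c = 6, q = -3, p = -30, so h(x) = 6 − 30/(x − 3).
Then h(9) = 6 − 30/6 = 1.

1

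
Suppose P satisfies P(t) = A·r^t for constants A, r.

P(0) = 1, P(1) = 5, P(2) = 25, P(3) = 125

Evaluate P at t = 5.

Consecutive ratio: 5/1 = 5, and 25/5 = 5, so r = 5.
Then A·5^0 = 1 gives A = 1, and P(t) = 1·5^t.
P(5) = 1·5^5 = 3125.

3125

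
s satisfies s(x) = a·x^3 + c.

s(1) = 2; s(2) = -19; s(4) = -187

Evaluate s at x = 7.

-1024

From s(1) = 2 and s(2) = -19: 1a + c = 2 and 8a + c = -19.
Subtracting: 7a = -21, so a = -3; then c = 2 − (-3)·1 = 5.
So s(x) = -3x³ + 5, and s(7) = -1024.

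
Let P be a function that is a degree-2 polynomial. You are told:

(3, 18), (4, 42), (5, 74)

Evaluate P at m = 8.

218

Write P(m) = am² + bm + c; the 3 given values yield a linear system in the 3 coefficients.
Solving, P(m) = 4m² - 4m - 6.
Then P(8) = 218.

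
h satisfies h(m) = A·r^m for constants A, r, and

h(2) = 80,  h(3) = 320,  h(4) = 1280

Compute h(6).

Consecutive ratio: 320/80 = 4, and 1280/320 = 4, so r = 4.
Then A·4^2 = 80 gives A = 5, and h(m) = 5·4^m.
h(6) = 5·4^6 = 20480.

20480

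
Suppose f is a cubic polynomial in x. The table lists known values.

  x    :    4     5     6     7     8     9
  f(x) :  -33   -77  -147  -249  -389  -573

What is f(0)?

3

First differences: -44, -70, -102, -140, -184. Second differences: -26, -32, -38, -44. Third differences: -6, -6, -6.
Level-3 differences are constant, so f has degree 3.
Fitting a degree-3 polynomial gives f(x) = -x³ + 2x² - x + 3.
The constant term is f(0) = 3.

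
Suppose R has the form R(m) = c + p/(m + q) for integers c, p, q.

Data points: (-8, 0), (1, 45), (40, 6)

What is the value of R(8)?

(R(m) − c)(m + q) = p for each data point; the three points give a linear system in c and q, then p follows.
Solving: c = 5, q = 0, p = 40, so R(m) = 5 + 40/(m + 0).
Then R(8) = 5 + 40/8 = 10.

10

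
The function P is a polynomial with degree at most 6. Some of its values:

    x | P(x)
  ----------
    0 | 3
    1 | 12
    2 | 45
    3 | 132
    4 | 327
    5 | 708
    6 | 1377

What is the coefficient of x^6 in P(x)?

First differences: 9, 33, 87, 195, 381, 669. Second differences: 24, 54, 108, 186, 288. Third differences: 30, 54, 78, 102. Fourth differences: 24, 24, 24.
Level-4 differences are constant, so P has degree 4.
Fitting a degree-4 polynomial gives P(x) = x^4 - x³ + 8x² + x + 3.
The coefficient of x^6 is 0.

0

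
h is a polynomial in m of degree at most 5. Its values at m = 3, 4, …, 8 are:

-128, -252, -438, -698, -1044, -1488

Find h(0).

First differences: -124, -186, -260, -346, -444. Second differences: -62, -74, -86, -98. Third differences: -12, -12, -12.
Level-3 differences are constant, so h has degree 3.
Fitting a degree-3 polynomial gives h(m) = -2m³ - 7m² - m - 8.
Then h(0) = -8.

-8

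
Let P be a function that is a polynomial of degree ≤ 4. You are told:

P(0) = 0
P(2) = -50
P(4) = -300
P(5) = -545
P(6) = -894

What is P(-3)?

15

Write P(x) = ax^4 + bx³ + cx² + dx + e; the 5 given values yield a linear system in the 5 coefficients.
Solving, the leading coefficient vanishes, and P(x) = -3x³ - 7x² + x.
Then P(-3) = 15.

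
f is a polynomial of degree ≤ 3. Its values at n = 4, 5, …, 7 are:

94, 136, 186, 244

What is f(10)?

466

Write f(n) = an³ + bn² + cn + d; the 4 given values yield a linear system in the 4 coefficients.
Solving, the leading coefficient vanishes, and f(n) = 4n² + 6n + 6.
Then f(10) = 466.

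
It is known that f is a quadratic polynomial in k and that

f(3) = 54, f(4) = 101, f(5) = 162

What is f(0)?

Write f(k) = ak² + bk + c; the 3 given values yield a linear system in the 3 coefficients.
Solving, f(k) = 7k² - 2k - 3.
The constant term is f(0) = -3.

-3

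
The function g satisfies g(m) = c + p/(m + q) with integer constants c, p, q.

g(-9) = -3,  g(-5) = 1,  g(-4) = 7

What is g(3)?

-7

(g(m) − c)(m + q) = p for each data point; the three points give a linear system in c and q, then p follows.
Solving: c = -5, q = 3, p = -12, so g(m) = -5 − 12/(m + 3).
Then g(3) = -5 − 12/6 = -7.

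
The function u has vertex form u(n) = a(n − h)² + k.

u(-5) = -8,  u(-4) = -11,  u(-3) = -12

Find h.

-3

First differences -3, -1; second difference 2 = 2a, so a = 1.
Expanding, the n-coefficient is −2ah = -2h; matching it to the data gives h = -3, and then k = -12.
So u(n) = 1(n + 3)² − 12.
Hence h = -3.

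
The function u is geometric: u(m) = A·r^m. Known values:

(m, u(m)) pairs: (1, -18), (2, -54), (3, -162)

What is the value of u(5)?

-1458

Consecutive ratio: -54/(-18) = 3, and -162/(-54) = 3, so r = 3.
Then A·3^1 = -18 gives A = -6, and u(m) = -6·3^m.
u(5) = -6·3^5 = -1458.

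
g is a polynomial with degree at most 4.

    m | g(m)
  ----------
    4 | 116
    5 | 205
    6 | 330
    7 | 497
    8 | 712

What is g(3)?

57

First differences: 89, 125, 167, 215. Second differences: 36, 42, 48. Third differences: 6, 6.
Level-3 differences are constant, so g has degree 3.
Fitting a degree-3 polynomial gives g(m) = m³ + 3m² + m.
Then g(3) = 57.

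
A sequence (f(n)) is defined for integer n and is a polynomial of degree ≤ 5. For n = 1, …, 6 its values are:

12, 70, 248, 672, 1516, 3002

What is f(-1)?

Write f(n) = an^5 + bn^4 + cn³ + dn² + en + p; the 6 given values yield a linear system in the 6 coefficients.
Solving, the leading coefficient vanishes, and f(n) = 2n^4 + n³ + 4n² + 9n - 4.
Then f(-1) = -8.

-8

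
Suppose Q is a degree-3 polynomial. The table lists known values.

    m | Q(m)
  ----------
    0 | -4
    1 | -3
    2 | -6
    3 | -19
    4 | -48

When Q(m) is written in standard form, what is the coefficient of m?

First differences: 1, -3, -13, -29. Second differences: -4, -10, -16. Third differences: -6, -6.
Level-3 differences are constant, so Q has degree 3.
Fitting a degree-3 polynomial gives Q(m) = -m³ + m² + m - 4.
The coefficient of m is 1.

1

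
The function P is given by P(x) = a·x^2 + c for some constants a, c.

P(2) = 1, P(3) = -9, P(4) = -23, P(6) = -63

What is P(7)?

-89

From P(2) = 1 and P(3) = -9: 4a + c = 1 and 9a + c = -9.
Subtracting: 5a = -10, so a = -2; then c = 1 − (-2)·4 = 9.
So P(x) = -2x² + 9, and P(7) = -89.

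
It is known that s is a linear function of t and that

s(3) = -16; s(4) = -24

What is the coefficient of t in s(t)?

-8

Write s(t) = at + b; the 2 given values yield a linear system in the 2 coefficients.
Solving, s(t) = -8t + 8.
The coefficient of t is -8.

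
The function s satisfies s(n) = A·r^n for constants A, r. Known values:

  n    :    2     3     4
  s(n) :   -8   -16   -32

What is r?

Consecutive ratio: -16/(-8) = 2, and -32/(-16) = 2, so r = 2.
Then A·2^2 = -8 gives A = -2, and s(n) = -2·2^n.

2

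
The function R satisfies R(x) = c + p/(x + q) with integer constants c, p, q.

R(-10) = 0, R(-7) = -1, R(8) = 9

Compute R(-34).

2

(R(x) − c)(x + q) = p for each data point; the three points give a linear system in c and q, then p follows.
Solving: c = 3, q = -2, p = 36, so R(x) = 3 + 36/(x − 2).
Then R(-34) = 3 + 36/(-36) = 2.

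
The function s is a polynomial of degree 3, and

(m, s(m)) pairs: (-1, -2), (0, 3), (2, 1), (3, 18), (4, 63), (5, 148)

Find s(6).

Write s(m) = am³ + bm² + cm + d; the 6 given values yield a linear system in the 4 coefficients.
Solving, s(m) = 2m³ - 4m² - m + 3.
Then s(6) = 285.

285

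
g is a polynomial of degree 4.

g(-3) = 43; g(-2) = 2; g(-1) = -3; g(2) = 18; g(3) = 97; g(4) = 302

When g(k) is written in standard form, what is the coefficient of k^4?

Write g(k) = ak^4 + bk³ + ck² + dk + e; the 6 given values yield a linear system in the 5 coefficients.
Solving, g(k) = k^4 + k³ - k² - 2.
The coefficient of k^4 is 1.

1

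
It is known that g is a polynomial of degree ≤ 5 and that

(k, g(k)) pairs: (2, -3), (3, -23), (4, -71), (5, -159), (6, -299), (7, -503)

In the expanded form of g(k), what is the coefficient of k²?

First differences: -20, -48, -88, -140, -204. Second differences: -28, -40, -52, -64. Third differences: -12, -12, -12.
Level-3 differences are constant, so g has degree 3.
Fitting a degree-3 polynomial gives g(k) = -2k³ + 4k² - 2k + 1.
The coefficient of k² is 4.

4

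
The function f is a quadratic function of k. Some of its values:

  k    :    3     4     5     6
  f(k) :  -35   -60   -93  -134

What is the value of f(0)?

-8

Write f(k) = ak² + bk + c; the 4 given values yield a linear system in the 3 coefficients.
Solving, f(k) = -4k² + 3k - 8.
Then f(0) = -8.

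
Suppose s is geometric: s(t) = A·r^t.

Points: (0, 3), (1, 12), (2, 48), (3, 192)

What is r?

4

Consecutive ratio: 12/3 = 4, and 48/12 = 4, so r = 4.
Then A·4^0 = 3 gives A = 3, and s(t) = 3·4^t.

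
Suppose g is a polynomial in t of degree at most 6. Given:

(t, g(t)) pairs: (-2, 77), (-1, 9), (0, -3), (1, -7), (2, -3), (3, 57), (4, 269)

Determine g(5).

777

Write g(t) = at^6 + bt^5 + ct^4 + dt³ + et² + pt + q; the 7 given values yield a linear system in the 7 coefficients.
Solving, the top 2 coefficients vanish, and g(t) = 2t^4 - 4t³ + 2t² - 4t - 3.
Then g(5) = 777.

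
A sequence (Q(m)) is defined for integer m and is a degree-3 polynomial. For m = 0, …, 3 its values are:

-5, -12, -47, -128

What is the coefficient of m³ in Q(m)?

Write Q(m) = am³ + bm² + cm + d; the 4 given values yield a linear system in the 4 coefficients.
Solving, Q(m) = -3m³ - 5m² + m - 5.
The coefficient of m³ is -3.

-3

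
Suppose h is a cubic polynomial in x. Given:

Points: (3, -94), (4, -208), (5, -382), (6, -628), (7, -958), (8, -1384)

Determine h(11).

-3358

First differences: -114, -174, -246, -330, -426. Second differences: -60, -72, -84, -96. Third differences: -12, -12, -12.
Level-3 differences are constant, so h has degree 3.
Fitting a degree-3 polynomial gives h(x) = -2x³ - 6x² + 2x + 8.
Then h(11) = -3358.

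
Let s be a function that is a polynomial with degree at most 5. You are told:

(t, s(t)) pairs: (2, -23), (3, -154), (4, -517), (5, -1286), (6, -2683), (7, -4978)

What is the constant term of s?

First differences: -131, -363, -769, -1397, -2295. Second differences: -232, -406, -628, -898. Third differences: -174, -222, -270. Fourth differences: -48, -48.
Level-4 differences are constant, so s has degree 4.
Fitting a degree-4 polynomial gives s(t) = -2t^4 - t³ + 3t² + 3t - 1.
The constant term is s(0) = -1.

-1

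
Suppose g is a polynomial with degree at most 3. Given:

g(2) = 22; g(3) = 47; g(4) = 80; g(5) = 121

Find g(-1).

-5

Write g(x) = ax³ + bx² + cx + d; the 4 given values yield a linear system in the 4 coefficients.
Solving, the leading coefficient vanishes, and g(x) = 4x² + 5x - 4.
Then g(-1) = -5.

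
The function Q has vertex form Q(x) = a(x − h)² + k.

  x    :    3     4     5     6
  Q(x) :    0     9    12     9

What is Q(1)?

First differences 9, 3, -3; second difference -6 = 2a, so a = -3.
Expanding, the x-coefficient is −2ah = 6h; matching it to the data gives h = 5, and then k = 12.
So Q(x) = -3(x − 5)² + 12.
Q(1) = -3·(-4)² + 12 = -36.

-36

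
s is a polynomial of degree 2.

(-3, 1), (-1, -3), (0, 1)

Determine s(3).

Write s(x) = ax² + bx + c; the 3 given values yield a linear system in the 3 coefficients.
Solving, s(x) = 2x² + 6x + 1.
Then s(3) = 37.

37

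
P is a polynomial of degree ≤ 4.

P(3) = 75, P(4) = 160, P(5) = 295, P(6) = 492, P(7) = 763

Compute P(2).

First differences: 85, 135, 197, 271. Second differences: 50, 62, 74. Third differences: 12, 12.
Level-3 differences are constant, so P has degree 3.
Fitting a degree-3 polynomial gives P(m) = 2m³ + m² + 4m.
Then P(2) = 28.

28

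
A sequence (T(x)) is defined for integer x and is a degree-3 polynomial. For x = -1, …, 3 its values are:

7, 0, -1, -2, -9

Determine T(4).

First differences: -7, -1, -1, -7. Second differences: 6, 0, -6. Third differences: -6, -6.
Level-3 differences are constant, so T has degree 3.
Fitting a degree-3 polynomial gives T(x) = -x³ + 3x² - 3x.
Then T(4) = -28.

-28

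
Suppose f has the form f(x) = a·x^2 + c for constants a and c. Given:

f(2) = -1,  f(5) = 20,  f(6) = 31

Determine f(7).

From f(2) = -1 and f(5) = 20: 4a + c = -1 and 25a + c = 20.
Subtracting: 21a = 21, so a = 1; then c = -1 − 1·4 = -5.
So f(x) = 1x² − 5, and f(7) = 44.

44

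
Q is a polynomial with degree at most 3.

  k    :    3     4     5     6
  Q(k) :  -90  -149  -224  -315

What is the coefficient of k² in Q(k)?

-8

First differences: -59, -75, -91. Second differences: -16, -16.
Level-2 differences are constant, so Q has degree 2.
Fitting a degree-2 polynomial gives Q(k) = -8k² - 3k - 9.
The coefficient of k² is -8.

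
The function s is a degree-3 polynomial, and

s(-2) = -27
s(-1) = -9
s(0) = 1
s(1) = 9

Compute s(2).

Write s(k) = ak³ + bk² + ck + d; the 4 given values yield a linear system in the 4 coefficients.
Solving, s(k) = k³ - k² + 8k + 1.
Then s(2) = 21.

21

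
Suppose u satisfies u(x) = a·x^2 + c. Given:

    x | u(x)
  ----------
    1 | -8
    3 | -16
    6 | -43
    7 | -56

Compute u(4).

-23

From u(1) = -8 and u(3) = -16: 1a + c = -8 and 9a + c = -16.
Subtracting: 8a = -8, so a = -1; then c = -8 − (-1)·1 = -7.
So u(x) = -1x² − 7, and u(4) = -23.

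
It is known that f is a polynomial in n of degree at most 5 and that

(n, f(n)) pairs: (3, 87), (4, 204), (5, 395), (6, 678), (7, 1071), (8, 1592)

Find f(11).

First differences: 117, 191, 283, 393, 521. Second differences: 74, 92, 110, 128. Third differences: 18, 18, 18.
Level-3 differences are constant, so f has degree 3.
Fitting a degree-3 polynomial gives f(n) = 3n³ + n² - n.
Then f(11) = 4103.

4103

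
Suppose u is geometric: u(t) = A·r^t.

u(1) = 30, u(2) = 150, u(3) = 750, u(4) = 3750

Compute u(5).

18750

Consecutive ratio: 150/30 = 5, and 750/150 = 5, so r = 5.
Then A·5^1 = 30 gives A = 6, and u(t) = 6·5^t.
u(5) = 6·5^5 = 18750.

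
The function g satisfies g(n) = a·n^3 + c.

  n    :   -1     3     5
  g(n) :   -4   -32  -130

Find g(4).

-69

From g(-1) = -4 and g(3) = -32: -1a + c = -4 and 27a + c = -32.
Subtracting: 28a = -28, so a = -1; then c = -4 − (-1)·(-1) = -5.
So g(n) = -1n³ − 5, and g(4) = -69.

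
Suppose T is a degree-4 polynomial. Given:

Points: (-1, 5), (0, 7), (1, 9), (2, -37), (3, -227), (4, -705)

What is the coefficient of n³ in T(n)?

First differences: 2, 2, -46, -190, -478. Second differences: 0, -48, -144, -288. Third differences: -48, -96, -144. Fourth differences: -48, -48.
Level-4 differences are constant, so T has degree 4.
Fitting a degree-4 polynomial gives T(n) = -2n^4 - 4n³ + 2n² + 6n + 7.
The coefficient of n³ is -4.

-4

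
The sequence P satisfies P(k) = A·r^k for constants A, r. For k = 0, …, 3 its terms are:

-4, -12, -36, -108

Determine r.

Consecutive ratio: -12/(-4) = 3, and -36/(-12) = 3, so r = 3.
Then A·3^0 = -4 gives A = -4, and P(k) = -4·3^k.

3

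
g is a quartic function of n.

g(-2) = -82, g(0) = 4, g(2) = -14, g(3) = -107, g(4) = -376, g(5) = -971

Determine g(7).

-3979

Write g(n) = an^4 + bn³ + cn² + dn + e; the 6 given values yield a linear system in the 5 coefficients.
Solving, g(n) = -2n^4 + 3n³ - 5n² + 5n + 4.
Then g(7) = -3979.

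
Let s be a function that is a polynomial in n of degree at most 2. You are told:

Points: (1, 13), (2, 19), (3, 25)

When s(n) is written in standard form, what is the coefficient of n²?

Write s(n) = an² + bn + c; the 3 given values yield a linear system in the 3 coefficients.
Solving, the leading coefficient vanishes, and s(n) = 6n + 7.
The coefficient of n² is 0.

0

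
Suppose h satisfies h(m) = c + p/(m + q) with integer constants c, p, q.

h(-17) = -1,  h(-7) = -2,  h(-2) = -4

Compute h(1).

-10

(h(m) − c)(m + q) = p for each data point; the three points give a linear system in c and q, then p follows.
Solving: c = 0, q = -3, p = 20, so h(m) = 20/(m − 3).
Then h(1) = 0 + 20/(-2) = -10.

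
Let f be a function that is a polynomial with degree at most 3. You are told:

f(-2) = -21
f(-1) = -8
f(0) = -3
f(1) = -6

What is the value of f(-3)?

Write f(x) = ax³ + bx² + cx + d; the 4 given values yield a linear system in the 4 coefficients.
Solving, the leading coefficient vanishes, and f(x) = -4x² + x - 3.
Then f(-3) = -42.

-42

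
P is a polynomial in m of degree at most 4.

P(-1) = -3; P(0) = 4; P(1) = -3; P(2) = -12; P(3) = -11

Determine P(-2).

First differences: 7, -7, -9, 1. Second differences: -14, -2, 10. Third differences: 12, 12.
Level-3 differences are constant, so P has degree 3.
Fitting a degree-3 polynomial gives P(m) = 2m³ - 7m² - 2m + 4.
Then P(-2) = -36.

-36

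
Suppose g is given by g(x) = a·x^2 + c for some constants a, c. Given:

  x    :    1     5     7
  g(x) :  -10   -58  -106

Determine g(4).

From g(1) = -10 and g(5) = -58: 1a + c = -10 and 25a + c = -58.
Subtracting: 24a = -48, so a = -2; then c = -10 − (-2)·1 = -8.
So g(x) = -2x² − 8, and g(4) = -40.

-40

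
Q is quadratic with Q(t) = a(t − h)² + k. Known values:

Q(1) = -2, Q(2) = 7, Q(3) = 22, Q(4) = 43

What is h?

First differences 9, 15, 21; second difference 6 = 2a, so a = 3.
Expanding, the t-coefficient is −2ah = -6h; matching it to the data gives h = 0, and then k = -5.
So Q(t) = 3(t + 0)² − 5.
Hence h = 0.

0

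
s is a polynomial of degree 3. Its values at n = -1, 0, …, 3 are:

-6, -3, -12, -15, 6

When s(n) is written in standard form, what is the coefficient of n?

Write s(n) = an³ + bn² + cn + d; the 5 given values yield a linear system in the 4 coefficients.
Solving, s(n) = 3n³ - 6n² - 6n - 3.
The coefficient of n is -6.

-6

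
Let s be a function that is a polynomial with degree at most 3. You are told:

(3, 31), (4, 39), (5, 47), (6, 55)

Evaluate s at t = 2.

First differences: 8, 8, 8.
Level-1 differences are constant, so s has degree 1.
Fitting a degree-1 polynomial gives s(t) = 8t + 7.
Then s(2) = 23.

23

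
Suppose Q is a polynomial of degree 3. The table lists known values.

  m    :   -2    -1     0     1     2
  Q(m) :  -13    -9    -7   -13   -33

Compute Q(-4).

First differences: 4, 2, -6, -20. Second differences: -2, -8, -14. Third differences: -6, -6.
Level-3 differences are constant, so Q has degree 3.
Fitting a degree-3 polynomial gives Q(m) = -m³ - 4m² - m - 7.
Then Q(-4) = -3.

-3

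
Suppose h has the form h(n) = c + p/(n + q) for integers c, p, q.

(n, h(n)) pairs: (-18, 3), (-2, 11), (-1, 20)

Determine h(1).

-16

(h(n) − c)(n + q) = p for each data point; the three points give a linear system in c and q, then p follows.
Solving: c = 2, q = 0, p = -18, so h(n) = 2 − 18/(n + 0).
Then h(1) = 2 − 18/1 = -16.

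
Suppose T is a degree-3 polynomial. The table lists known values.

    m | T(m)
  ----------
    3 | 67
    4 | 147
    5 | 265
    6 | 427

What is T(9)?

1237

Write T(m) = am³ + bm² + cm + d; the 4 given values yield a linear system in the 4 coefficients.
Solving, T(m) = m³ + 7m² - 6m - 5.
Then T(9) = 1237.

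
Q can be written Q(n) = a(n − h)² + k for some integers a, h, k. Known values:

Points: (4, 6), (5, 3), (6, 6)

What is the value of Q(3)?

First differences -3, 3; second difference 6 = 2a, so a = 3.
Expanding, the n-coefficient is −2ah = -6h; matching it to the data gives h = 5, and then k = 3.
So Q(n) = 3(n − 5)² + 3.
Q(3) = 3·(-2)² + 3 = 15.

15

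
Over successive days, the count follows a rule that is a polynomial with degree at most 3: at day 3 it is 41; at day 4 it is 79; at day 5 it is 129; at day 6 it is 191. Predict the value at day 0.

-1

Write the value at t as u(t).
First differences: 38, 50, 62. Second differences: 12, 12.
Level-2 differences are constant, so u has degree 2.
Fitting a degree-2 polynomial gives u(t) = 6t² - 4t - 1.
Then u(0) = -1.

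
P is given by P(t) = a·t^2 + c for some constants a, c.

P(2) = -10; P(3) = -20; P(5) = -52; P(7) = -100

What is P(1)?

-4

From P(2) = -10 and P(3) = -20: 4a + c = -10 and 9a + c = -20.
Subtracting: 5a = -10, so a = -2; then c = -10 − (-2)·4 = -2.
So P(t) = -2t² − 2, and P(1) = -4.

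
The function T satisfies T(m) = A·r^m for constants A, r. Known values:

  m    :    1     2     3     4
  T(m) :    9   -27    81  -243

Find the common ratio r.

-3

Consecutive ratio: -27/9 = -3, and 81/(-27) = -3, so r = -3.
Then A·(-3)^1 = 9 gives A = -3, and T(m) = -3·(-3)^m.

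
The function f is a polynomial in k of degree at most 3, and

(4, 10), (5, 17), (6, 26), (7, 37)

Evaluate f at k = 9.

First differences: 7, 9, 11. Second differences: 2, 2.
Level-2 differences are constant, so f has degree 2.
Fitting a degree-2 polynomial gives f(k) = k² - 2k + 2.
Then f(9) = 65.

65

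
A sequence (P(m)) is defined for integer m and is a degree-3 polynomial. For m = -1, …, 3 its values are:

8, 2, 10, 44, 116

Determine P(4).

238

First differences: -6, 8, 34, 72. Second differences: 14, 26, 38. Third differences: 12, 12.
Level-3 differences are constant, so P has degree 3.
Fitting a degree-3 polynomial gives P(m) = 2m³ + 7m² - m + 2.
Then P(4) = 238.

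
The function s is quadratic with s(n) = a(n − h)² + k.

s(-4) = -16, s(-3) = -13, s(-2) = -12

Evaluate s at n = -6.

-28

First differences 3, 1; second difference -2 = 2a, so a = -1.
Expanding, the n-coefficient is −2ah = 2h; matching it to the data gives h = -2, and then k = -12.
So s(n) = -1(n + 2)² − 12.
s(-6) = -1·(-4)² − 12 = -28.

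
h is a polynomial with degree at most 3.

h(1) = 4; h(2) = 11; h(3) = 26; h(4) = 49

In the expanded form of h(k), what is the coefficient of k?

-5

Write h(k) = ak³ + bk² + ck + d; the 4 given values yield a linear system in the 4 coefficients.
Solving, the leading coefficient vanishes, and h(k) = 4k² - 5k + 5.
The coefficient of k is -5.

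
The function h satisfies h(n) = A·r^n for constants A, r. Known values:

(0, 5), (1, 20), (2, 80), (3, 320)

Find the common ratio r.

4

Consecutive ratio: 20/5 = 4, and 80/20 = 4, so r = 4.
Then A·4^0 = 5 gives A = 5, and h(n) = 5·4^n.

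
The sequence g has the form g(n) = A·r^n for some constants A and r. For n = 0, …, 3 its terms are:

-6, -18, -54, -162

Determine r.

3

Consecutive ratio: -18/(-6) = 3, and -54/(-18) = 3, so r = 3.
Then A·3^0 = -6 gives A = -6, and g(n) = -6·3^n.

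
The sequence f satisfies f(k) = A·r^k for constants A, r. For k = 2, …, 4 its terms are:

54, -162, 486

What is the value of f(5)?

-1458

Consecutive ratio: -162/54 = -3, and 486/(-162) = -3, so r = -3.
Then A·(-3)^2 = 54 gives A = 6, and f(k) = 6·(-3)^k.
f(5) = 6·(-3)^5 = -1458.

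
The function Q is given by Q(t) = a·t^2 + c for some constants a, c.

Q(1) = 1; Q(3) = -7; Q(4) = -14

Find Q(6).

-34

From Q(1) = 1 and Q(3) = -7: 1a + c = 1 and 9a + c = -7.
Subtracting: 8a = -8, so a = -1; then c = 1 − (-1)·1 = 2.
So Q(t) = -1t² + 2, and Q(6) = -34.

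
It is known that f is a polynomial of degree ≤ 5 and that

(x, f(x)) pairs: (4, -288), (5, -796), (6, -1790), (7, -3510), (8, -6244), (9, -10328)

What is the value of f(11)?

-24130

First differences: -508, -994, -1720, -2734, -4084. Second differences: -486, -726, -1014, -1350. Third differences: -240, -288, -336. Fourth differences: -48, -48.
Level-4 differences are constant, so f has degree 4.
Fitting a degree-4 polynomial gives f(x) = -2x^4 + 4x³ - x² - 5x + 4.
Then f(11) = -24130.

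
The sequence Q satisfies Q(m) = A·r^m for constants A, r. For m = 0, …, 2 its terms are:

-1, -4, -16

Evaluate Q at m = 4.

-256

Consecutive ratio: -4/(-1) = 4, and -16/(-4) = 4, so r = 4.
Then A·4^0 = -1 gives A = -1, and Q(m) = -1·4^m.
Q(4) = -1·4^4 = -256.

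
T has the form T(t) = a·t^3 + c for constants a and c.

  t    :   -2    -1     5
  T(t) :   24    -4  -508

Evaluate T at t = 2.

From T(-2) = 24 and T(-1) = -4: -8a + c = 24 and -1a + c = -4.
Subtracting: 7a = -28, so a = -4; then c = 24 − (-4)·(-8) = -8.
So T(t) = -4t³ − 8, and T(2) = -40.

-40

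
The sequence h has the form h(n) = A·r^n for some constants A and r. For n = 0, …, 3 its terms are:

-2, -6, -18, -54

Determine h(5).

-486

Consecutive ratio: -6/(-2) = 3, and -18/(-6) = 3, so r = 3.
Then A·3^0 = -2 gives A = -2, and h(n) = -2·3^n.
h(5) = -2·3^5 = -486.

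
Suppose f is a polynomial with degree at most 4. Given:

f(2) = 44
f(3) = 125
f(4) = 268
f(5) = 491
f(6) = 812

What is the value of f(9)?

2543

First differences: 81, 143, 223, 321. Second differences: 62, 80, 98. Third differences: 18, 18.
Level-3 differences are constant, so f has degree 3.
Fitting a degree-3 polynomial gives f(t) = 3t³ + 4t² + 4t - 4.
Then f(9) = 2543.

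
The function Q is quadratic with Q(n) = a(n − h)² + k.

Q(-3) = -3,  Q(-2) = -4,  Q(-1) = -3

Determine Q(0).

First differences -1, 1; second difference 2 = 2a, so a = 1.
Expanding, the n-coefficient is −2ah = -2h; matching it to the data gives h = -2, and then k = -4.
So Q(n) = 1(n + 2)² − 4.
Q(0) = 1·2² − 4 = 0.

0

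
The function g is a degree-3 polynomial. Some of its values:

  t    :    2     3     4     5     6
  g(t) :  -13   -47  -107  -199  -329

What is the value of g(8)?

-727

First differences: -34, -60, -92, -130. Second differences: -26, -32, -38. Third differences: -6, -6.
Level-3 differences are constant, so g has degree 3.
Fitting a degree-3 polynomial gives g(t) = -t³ - 4t² + 5t + 1.
Then g(8) = -727.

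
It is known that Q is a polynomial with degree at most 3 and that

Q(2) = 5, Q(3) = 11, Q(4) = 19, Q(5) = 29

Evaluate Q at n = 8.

71

First differences: 6, 8, 10. Second differences: 2, 2.
Level-2 differences are constant, so Q has degree 2.
Fitting a degree-2 polynomial gives Q(n) = n² + n - 1.
Then Q(8) = 71.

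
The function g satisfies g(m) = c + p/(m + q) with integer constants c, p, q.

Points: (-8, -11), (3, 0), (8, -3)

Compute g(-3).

-36

(g(m) − c)(m + q) = p for each data point; the three points give a linear system in c and q, then p follows.
Solving: c = -6, q = 2, p = 30, so g(m) = -6 + 30/(m + 2).
Then g(-3) = -6 + 30/(-1) = -36.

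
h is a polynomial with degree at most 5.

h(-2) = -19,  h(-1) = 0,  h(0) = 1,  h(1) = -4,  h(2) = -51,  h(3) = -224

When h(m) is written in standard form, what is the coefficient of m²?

-1

First differences: 19, 1, -5, -47, -173. Second differences: -18, -6, -42, -126. Third differences: 12, -36, -84. Fourth differences: -48, -48.
Level-4 differences are constant, so h has degree 4.
Fitting a degree-4 polynomial gives h(m) = -2m^4 - 2m³ - m² + 1.
The coefficient of m² is -1.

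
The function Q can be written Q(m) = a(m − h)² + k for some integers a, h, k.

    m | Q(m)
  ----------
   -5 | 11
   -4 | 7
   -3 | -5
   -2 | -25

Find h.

First differences -4, -12, -20; second difference -8 = 2a, so a = -4.
Expanding, the m-coefficient is −2ah = 8h; matching it to the data gives h = -5, and then k = 11.
So Q(m) = -4(m + 5)² + 11.
Hence h = -5.

-5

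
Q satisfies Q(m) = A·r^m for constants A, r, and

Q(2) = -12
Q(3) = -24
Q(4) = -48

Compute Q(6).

Consecutive ratio: -24/(-12) = 2, and -48/(-24) = 2, so r = 2.
Then A·2^2 = -12 gives A = -3, and Q(m) = -3·2^m.
Q(6) = -3·2^6 = -192.

-192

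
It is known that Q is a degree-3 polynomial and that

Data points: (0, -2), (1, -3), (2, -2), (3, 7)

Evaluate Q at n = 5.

Write Q(n) = an³ + bn² + cn + d; the 4 given values yield a linear system in the 4 coefficients.
Solving, Q(n) = n³ - 2n² - 2.
Then Q(5) = 73.

73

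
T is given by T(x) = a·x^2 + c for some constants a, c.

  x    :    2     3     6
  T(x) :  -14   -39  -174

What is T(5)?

-119

From T(2) = -14 and T(3) = -39: 4a + c = -14 and 9a + c = -39.
Subtracting: 5a = -25, so a = -5; then c = -14 − (-5)·4 = 6.
So T(x) = -5x² + 6, and T(5) = -119.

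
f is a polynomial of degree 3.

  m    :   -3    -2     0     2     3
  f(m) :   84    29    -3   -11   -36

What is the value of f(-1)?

Write f(m) = am³ + bm² + cm + d; the 5 given values yield a linear system in the 4 coefficients.
Solving, f(m) = -2m³ + 3m² - 2m - 3.
Then f(-1) = 4.

4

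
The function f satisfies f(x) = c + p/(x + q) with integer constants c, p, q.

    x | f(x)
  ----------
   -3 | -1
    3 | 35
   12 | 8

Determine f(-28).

(f(x) − c)(x + q) = p for each data point; the three points give a linear system in c and q, then p follows.
Solving: c = 5, q = -2, p = 30, so f(x) = 5 + 30/(x − 2).
Then f(-28) = 5 + 30/(-30) = 4.

4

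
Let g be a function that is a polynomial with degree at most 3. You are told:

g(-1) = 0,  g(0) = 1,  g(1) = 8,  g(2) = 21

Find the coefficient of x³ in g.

First differences: 1, 7, 13. Second differences: 6, 6.
Level-2 differences are constant, so g has degree 2.
Fitting a degree-2 polynomial gives g(x) = 3x² + 4x + 1.
The coefficient of x³ is 0.

0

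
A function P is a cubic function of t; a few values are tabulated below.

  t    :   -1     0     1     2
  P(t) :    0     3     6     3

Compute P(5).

-102

Write P(t) = at³ + bt² + ct + d; the 4 given values yield a linear system in the 4 coefficients.
Solving, P(t) = -t³ + 4t + 3.
Then P(5) = -102.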